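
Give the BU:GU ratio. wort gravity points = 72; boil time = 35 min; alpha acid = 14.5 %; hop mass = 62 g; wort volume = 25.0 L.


U = 1.65·0.000125^(GP/1000)·(1−e^(−0.04t))/4.15;  IBU = (α/100)·m·U·1000/V;  BU:GU = IBU/GP
U = 1.65·0.000125^(72/1000)·(1−e^(−0.04·35))/4.15 = 0.1568
IBU = (14.5/100)·62·0.1568·1000/25.0 = 56.3976
BU:GU = 56.3976/72

0.7833


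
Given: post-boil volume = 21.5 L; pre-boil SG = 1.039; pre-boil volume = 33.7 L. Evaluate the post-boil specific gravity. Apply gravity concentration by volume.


SG_post = 1 + (SG_pre − 1)·V_pre/V_post
pts_pre = (1.039 − 1)·1000 = 39.0000
pts_post = 39.0000·33.7/21.5 = 61.1302
SG_post = 1 + 61.1302/1000

1.0611


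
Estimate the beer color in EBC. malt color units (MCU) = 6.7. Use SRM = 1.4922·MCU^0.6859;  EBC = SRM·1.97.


SRM = 1.4922·6.7^0.6859 = 5.5009
EBC = 5.5009·1.97

10.8367 EBC


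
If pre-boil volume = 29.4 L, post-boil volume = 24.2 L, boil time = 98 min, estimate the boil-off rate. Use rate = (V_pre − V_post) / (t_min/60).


rate = (29.4 − 24.2) / (98/60)

3.1837 L/hr


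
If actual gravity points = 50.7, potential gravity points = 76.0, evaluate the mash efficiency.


efficiency = actual / potential × 100
efficiency = 50.7 / 76.0 × 100

66.7105 %


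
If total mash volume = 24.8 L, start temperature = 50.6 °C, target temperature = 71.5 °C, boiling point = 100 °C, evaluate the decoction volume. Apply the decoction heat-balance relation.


V_dec = V_total·(T_target − T_start)/(T_boil − T_start)
V_dec = 24.8·(71.5 − 50.6)/(100 − 50.6)

10.4923 L


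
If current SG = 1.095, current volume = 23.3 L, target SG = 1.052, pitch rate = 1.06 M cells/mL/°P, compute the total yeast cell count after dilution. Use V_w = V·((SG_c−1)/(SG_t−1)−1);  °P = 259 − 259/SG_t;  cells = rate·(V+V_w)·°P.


V_w = 23.3·((1.095−1)/(1.052−1)−1) = 19.2673
V_final = 23.3 + 19.2673 = 42.5673
°P = 259 − 259/1.052 = 12.8023
cells = 1.06·42.5673·12.8023

577.6562 billion cells


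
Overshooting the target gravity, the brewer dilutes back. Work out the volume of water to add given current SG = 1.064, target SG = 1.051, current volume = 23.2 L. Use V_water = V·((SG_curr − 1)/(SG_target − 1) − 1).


V_water = 23.2·((1.064 − 1)/(1.051 − 1) − 1)

5.9137 L


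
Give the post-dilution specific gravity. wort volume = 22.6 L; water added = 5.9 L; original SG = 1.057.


SG_new = 1 + (SG_old − 1)·V_old/(V_old + V_water)
pts = (1.057 − 1)·1000·22.6/(22.6 + 5.9) = 45.2000
SG_new = 1 + 45.2000/1000

1.0452


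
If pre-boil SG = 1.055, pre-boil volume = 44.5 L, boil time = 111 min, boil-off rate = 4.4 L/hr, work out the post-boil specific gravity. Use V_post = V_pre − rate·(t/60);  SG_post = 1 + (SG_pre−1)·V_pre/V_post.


V_post = 44.5 − 4.4·(111/60) = 36.3600
SG_post = 1 + (1.055 − 1)·44.5/36.3600

1.0673


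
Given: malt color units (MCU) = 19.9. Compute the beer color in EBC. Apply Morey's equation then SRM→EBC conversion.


SRM = 1.4922·MCU^0.6859;  EBC = SRM·1.97
SRM = 1.4922·19.9^0.6859 = 11.6067
EBC = 11.6067·1.97

22.8653 EBC


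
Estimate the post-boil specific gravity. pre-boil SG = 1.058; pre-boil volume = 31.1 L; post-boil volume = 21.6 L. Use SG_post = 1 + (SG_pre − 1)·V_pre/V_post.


pts_pre = (1.058 − 1)·1000 = 58.0000
pts_post = 58.0000·31.1/21.6 = 83.5093
SG_post = 1 + 83.5093/1000

1.0835


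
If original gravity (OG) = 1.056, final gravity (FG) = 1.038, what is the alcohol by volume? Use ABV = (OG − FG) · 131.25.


ABV = (1.056 − 1.038) · 131.25

2.3625 % ABV


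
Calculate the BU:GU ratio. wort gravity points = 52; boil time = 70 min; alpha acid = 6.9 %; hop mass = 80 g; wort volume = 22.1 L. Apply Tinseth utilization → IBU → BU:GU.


U = 1.65·0.000125^(GP/1000)·(1−e^(−0.04t))/4.15;  IBU = (α/100)·m·U·1000/V;  BU:GU = IBU/GP
U = 1.65·0.000125^(52/1000)·(1−e^(−0.04·70))/4.15 = 0.2340
IBU = (6.9/100)·80·0.2340·1000/22.1 = 58.4488
BU:GU = 58.4488/52

1.1240


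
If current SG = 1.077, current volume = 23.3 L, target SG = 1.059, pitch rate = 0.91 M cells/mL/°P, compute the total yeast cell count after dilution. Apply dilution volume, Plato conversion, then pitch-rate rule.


V_w = V·((SG_c−1)/(SG_t−1)−1);  °P = 259 − 259/SG_t;  cells = rate·(V+V_w)·°P
V_w = 23.3·((1.077−1)/(1.059−1)−1) = 7.1085
V_final = 23.3 + 7.1085 = 30.4085
°P = 259 − 259/1.059 = 14.4297
cells = 0.91·30.4085·14.4297

399.2931 billion cells


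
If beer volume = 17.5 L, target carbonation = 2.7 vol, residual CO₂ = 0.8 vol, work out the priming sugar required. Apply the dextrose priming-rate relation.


sugar = (target − residual)·4.0·V
sugar = (2.7 − 0.8)·4.0·17.5

133.0000 g


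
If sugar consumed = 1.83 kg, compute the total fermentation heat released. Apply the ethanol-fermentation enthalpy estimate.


Q = m_sugar · 590 kJ/kg
Q = 1.83 · 590

1079.7000 kJ


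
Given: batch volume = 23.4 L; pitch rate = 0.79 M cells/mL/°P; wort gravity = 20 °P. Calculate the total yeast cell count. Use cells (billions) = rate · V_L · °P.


cells = 0.79 · 23.4 · 20

369.7200 billion cells


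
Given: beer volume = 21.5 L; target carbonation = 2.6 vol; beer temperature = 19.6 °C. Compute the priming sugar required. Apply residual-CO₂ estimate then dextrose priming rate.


residual = 14.695·(0.01821 + 0.09011·e^(−0.04·T));  sugar = (target − residual)·4.0·V
residual = 14.695·(0.01821 + 0.09011·e^(−0.04·19.6)) = 0.8722
sugar = (2.6 − 0.8722)·4.0·21.5

148.5926 g


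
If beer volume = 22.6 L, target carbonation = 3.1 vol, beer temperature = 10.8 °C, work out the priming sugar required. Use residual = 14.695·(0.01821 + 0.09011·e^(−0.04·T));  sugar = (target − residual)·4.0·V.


residual = 14.695·(0.01821 + 0.09011·e^(−0.04·10.8)) = 1.1273
sugar = (3.1 − 1.1273)·4.0·22.6

178.3359 g


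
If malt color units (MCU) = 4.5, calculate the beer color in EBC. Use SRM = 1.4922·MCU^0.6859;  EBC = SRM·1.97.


SRM = 1.4922·4.5^0.6859 = 4.1866
EBC = 4.1866·1.97

8.2477 EBC


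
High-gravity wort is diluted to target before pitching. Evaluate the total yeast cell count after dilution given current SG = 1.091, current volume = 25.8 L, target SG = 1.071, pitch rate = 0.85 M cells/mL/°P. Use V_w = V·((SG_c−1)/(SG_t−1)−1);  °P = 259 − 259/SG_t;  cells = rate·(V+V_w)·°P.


V_w = 25.8·((1.091−1)/(1.071−1)−1) = 7.2676
V_final = 25.8 + 7.2676 = 33.0676
°P = 259 − 259/1.071 = 17.1699
cells = 0.85·33.0676·17.1699

482.6033 billion cells


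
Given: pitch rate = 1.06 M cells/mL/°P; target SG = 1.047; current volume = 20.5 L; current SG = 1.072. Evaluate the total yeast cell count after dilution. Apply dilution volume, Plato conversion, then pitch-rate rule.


V_w = V·((SG_c−1)/(SG_t−1)−1);  °P = 259 − 259/SG_t;  cells = rate·(V+V_w)·°P
V_w = 20.5·((1.072−1)/(1.047−1)−1) = 10.9043
V_final = 20.5 + 10.9043 = 31.4043
°P = 259 − 259/1.047 = 11.6266
cells = 1.06·31.4043·11.6266

387.0306 billion cells


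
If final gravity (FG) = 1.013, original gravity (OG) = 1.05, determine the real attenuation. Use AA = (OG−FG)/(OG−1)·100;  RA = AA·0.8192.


AA = (1.05 − 1.013)/(1.05 − 1)·100 = 74.0000
RA = 74.0000·0.8192

60.6208 %


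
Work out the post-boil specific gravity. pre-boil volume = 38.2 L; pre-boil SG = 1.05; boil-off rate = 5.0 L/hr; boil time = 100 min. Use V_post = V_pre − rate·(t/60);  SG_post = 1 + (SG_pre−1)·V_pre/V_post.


V_post = 38.2 − 5.0·(100/60) = 29.8667
SG_post = 1 + (1.05 − 1)·38.2/29.8667

1.0640


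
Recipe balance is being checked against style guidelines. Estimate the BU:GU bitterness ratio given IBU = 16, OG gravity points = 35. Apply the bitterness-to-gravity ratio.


BU:GU = IBU / OG_points
BU:GU = 16 / 35

0.4571


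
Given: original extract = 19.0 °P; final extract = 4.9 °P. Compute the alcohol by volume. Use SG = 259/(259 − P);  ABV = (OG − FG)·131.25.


OG = 259/(259 − 19.0) = 1.0792
FG = 259/(259 − 4.9) = 1.0193
ABV = (1.0792 − 1.0193)·131.25

7.8596 % ABV


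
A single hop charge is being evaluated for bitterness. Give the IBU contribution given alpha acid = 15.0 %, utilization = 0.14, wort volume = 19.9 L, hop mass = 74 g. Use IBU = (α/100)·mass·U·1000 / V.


IBU = (15.0/100)·74·0.14·1000 / 19.9

78.0905 IBU


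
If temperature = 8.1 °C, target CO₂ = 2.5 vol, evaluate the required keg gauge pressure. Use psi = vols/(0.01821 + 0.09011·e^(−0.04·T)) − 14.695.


psi = 2.5/(0.01821 + 0.09011·e^(−0.04·8.1)) − 14.695

15.2875 psi


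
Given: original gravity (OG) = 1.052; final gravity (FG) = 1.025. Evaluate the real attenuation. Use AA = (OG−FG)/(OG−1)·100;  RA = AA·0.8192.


AA = (1.052 − 1.025)/(1.052 − 1)·100 = 51.9231
RA = 51.9231·0.8192

42.5354 %


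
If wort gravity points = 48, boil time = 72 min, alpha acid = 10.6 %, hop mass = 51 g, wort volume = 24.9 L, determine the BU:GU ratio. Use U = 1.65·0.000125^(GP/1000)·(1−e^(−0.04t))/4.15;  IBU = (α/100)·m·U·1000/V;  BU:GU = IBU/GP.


U = 1.65·0.000125^(48/1000)·(1−e^(−0.04·72))/4.15 = 0.2438
IBU = (10.6/100)·51·0.2438·1000/24.9 = 52.9266
BU:GU = 52.9266/48

1.1026


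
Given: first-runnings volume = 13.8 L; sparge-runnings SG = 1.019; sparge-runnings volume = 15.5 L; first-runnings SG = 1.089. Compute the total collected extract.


total = Σ (SG_i − 1)·1000·V_i
first = (1.089 − 1)·1000·13.8 = 1228.2000
sparge = (1.019 − 1)·1000·15.5 = 294.5000
total = 1228.2000 + 294.5000

1522.7000 gravity·L


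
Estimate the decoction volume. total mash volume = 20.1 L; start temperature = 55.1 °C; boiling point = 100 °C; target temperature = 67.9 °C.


V_dec = V_total·(T_target − T_start)/(T_boil − T_start)
V_dec = 20.1·(67.9 − 55.1)/(100 − 55.1)

5.7301 L


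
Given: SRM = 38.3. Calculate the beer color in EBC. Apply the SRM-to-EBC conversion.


EBC = SRM · 1.97
EBC = 38.3 · 1.97

75.4510 EBC


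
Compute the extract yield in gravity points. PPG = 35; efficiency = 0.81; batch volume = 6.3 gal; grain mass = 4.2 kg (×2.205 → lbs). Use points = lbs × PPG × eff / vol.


lbs = 4.2 × 2.205 = 9.2610
points = 9.2610 × 35 × 0.81 / 6.3

41.6745 points


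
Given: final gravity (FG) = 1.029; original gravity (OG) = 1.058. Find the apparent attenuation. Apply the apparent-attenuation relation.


AA = (OG − FG)/(OG − 1) · 100
AA = (1.058 − 1.029)/(1.058 − 1) · 100

50.0000 %


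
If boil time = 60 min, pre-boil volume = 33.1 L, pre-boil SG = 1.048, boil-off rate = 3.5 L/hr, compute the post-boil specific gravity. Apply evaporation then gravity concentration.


V_post = V_pre − rate·(t/60);  SG_post = 1 + (SG_pre−1)·V_pre/V_post
V_post = 33.1 − 3.5·(60/60) = 29.6000
SG_post = 1 + (1.048 − 1)·33.1/29.6000

1.0537


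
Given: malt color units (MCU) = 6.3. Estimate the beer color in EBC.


SRM = 1.4922·MCU^0.6859;  EBC = SRM·1.97
SRM = 1.4922·6.3^0.6859 = 5.2734
EBC = 5.2734·1.97

10.3887 EBC


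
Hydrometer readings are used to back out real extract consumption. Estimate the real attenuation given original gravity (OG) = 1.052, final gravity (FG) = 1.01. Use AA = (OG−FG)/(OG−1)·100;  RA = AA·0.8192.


AA = (1.052 − 1.01)/(1.052 − 1)·100 = 80.7692
RA = 80.7692·0.8192

66.1662 %


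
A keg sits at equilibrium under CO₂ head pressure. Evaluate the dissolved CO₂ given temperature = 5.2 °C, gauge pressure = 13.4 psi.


vols = (P + 14.695)·(0.01821 + 0.09011·e^(−0.04·T))
vols = (13.4 + 14.695)·(0.01821 + 0.09011·e^(−0.04·5.2))

2.5678 volumes


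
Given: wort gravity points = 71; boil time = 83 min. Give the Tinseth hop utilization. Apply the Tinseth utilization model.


U = 1.65·0.000125^(GP/1000) · (1 − e^(−0.04·t))/4.15
bigness = 1.65·0.000125^(71/1000) = 0.8717
boil_factor = (1 − e^(−0.04·83))/4.15 = 0.2323
U = 0.8717 · 0.2323

0.2025


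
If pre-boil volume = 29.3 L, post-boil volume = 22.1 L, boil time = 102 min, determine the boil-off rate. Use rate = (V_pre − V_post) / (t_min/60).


rate = (29.3 − 22.1) / (102/60)

4.2353 L/hr


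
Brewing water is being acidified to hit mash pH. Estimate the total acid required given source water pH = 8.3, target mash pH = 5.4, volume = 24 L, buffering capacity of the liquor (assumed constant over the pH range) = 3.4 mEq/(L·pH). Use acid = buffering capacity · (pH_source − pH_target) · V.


acid = 3.4 · (8.3 − 5.4) · 24

236.6400 mEq


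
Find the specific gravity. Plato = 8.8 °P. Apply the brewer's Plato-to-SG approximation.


SG = 259/(259 − P)
SG = 259/(259 − 8.8)

1.0352


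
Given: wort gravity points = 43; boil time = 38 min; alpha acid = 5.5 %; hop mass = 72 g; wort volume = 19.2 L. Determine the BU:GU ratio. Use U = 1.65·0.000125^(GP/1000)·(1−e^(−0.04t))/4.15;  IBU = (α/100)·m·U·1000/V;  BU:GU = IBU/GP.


U = 1.65·0.000125^(43/1000)·(1−e^(−0.04·38))/4.15 = 0.2111
IBU = (5.5/100)·72·0.2111·1000/19.2 = 43.5320
BU:GU = 43.5320/43

1.0124


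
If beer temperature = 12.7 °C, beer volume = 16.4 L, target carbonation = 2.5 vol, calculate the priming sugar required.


residual = 14.695·(0.01821 + 0.09011·e^(−0.04·T));  sugar = (target − residual)·4.0·V
residual = 14.695·(0.01821 + 0.09011·e^(−0.04·12.7)) = 1.0643
sugar = (2.5 − 1.0643)·4.0·16.4

94.1790 g


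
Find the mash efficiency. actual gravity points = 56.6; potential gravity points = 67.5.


efficiency = actual / potential × 100
efficiency = 56.6 / 67.5 × 100

83.8519 %


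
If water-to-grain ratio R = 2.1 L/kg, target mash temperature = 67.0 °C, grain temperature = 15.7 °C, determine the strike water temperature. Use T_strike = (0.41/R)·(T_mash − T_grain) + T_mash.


T_strike = (0.41/2.1)·(67.0 − 15.7) + 67.0

77.0157 °C


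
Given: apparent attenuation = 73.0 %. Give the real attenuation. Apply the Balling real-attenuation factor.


RA = AA · 0.8192
RA = 73.0 · 0.8192

59.8016 %


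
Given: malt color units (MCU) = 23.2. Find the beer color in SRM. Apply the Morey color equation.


SRM = 1.4922 · MCU^0.6859
SRM = 1.4922 · 23.2^0.6859

12.8948 SRM


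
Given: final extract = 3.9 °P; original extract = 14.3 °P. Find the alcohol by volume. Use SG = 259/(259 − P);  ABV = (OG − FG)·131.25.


OG = 259/(259 − 14.3) = 1.0584
FG = 259/(259 − 3.9) = 1.0153
ABV = (1.0584 − 1.0153)·131.25

5.6635 % ABV


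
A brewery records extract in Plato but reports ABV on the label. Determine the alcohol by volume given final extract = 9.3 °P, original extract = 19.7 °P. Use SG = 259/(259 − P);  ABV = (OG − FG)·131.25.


OG = 259/(259 − 19.7) = 1.0823
FG = 259/(259 − 9.3) = 1.0372
ABV = (1.0823 − 1.0372)·131.25

5.9166 % ABV


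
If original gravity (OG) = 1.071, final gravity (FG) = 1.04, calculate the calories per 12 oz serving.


ABW = (OG−FG)·131.25·0.79/FG;  °P = 259 − 259/SG (for OG→OE and FG→AE);  RE = 0.1808·OE + 0.8192·AE;  Cal = (6.9·ABW + 4·(RE−0.1))·FG·3.55
ABW = (1.071 − 1.04)·131.25·0.79/1.04 = 3.0907
OE = 259 − 259/1.071 = 17.1699 °P
AE = 259 − 259/1.04 = 9.9615 °P
RE = 0.1808·17.1699 + 0.8192·9.9615 = 11.2648 °P
Cal = (6.9·3.0907 + 4·(11.2648−0.1))·1.04·3.55

243.6166 kcal


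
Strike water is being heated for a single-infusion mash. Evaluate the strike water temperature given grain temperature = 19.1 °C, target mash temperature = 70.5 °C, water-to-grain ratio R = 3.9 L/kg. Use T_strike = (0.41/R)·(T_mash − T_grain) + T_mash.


T_strike = (0.41/3.9)·(70.5 − 19.1) + 70.5

75.9036 °C


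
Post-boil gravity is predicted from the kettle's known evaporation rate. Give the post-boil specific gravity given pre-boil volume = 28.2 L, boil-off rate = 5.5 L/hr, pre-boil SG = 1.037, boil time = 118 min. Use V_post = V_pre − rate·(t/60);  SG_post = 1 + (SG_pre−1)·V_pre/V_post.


V_post = 28.2 − 5.5·(118/60) = 17.3833
SG_post = 1 + (1.037 − 1)·28.2/17.3833

1.0600


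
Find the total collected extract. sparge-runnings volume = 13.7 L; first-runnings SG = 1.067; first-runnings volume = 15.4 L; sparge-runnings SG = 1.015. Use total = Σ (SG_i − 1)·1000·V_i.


first = (1.067 − 1)·1000·15.4 = 1031.8000
sparge = (1.015 − 1)·1000·13.7 = 205.5000
total = 1031.8000 + 205.5000

1237.3000 gravity·L


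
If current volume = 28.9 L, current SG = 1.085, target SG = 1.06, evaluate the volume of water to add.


V_water = V·((SG_curr − 1)/(SG_target − 1) − 1)
V_water = 28.9·((1.085 − 1)/(1.06 − 1) − 1)

12.0417 L


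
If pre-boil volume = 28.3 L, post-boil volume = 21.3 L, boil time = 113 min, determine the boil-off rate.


rate = (V_pre − V_post) / (t_min/60)
rate = (28.3 − 21.3) / (113/60)

3.7168 L/hr


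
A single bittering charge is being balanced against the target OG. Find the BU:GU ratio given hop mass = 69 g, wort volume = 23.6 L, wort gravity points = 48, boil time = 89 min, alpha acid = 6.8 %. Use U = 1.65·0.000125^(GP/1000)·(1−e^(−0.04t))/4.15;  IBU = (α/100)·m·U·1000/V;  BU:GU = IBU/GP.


U = 1.65·0.000125^(48/1000)·(1−e^(−0.04·89))/4.15 = 0.2509
IBU = (6.8/100)·69·0.2509·1000/23.6 = 49.8889
BU:GU = 49.8889/48

1.0394


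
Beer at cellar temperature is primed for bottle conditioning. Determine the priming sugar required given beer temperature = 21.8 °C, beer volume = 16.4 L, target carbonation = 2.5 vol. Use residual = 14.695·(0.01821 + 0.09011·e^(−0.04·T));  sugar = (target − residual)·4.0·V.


residual = 14.695·(0.01821 + 0.09011·e^(−0.04·21.8)) = 0.8212
sugar = (2.5 − 0.8212)·4.0·16.4

110.1261 g


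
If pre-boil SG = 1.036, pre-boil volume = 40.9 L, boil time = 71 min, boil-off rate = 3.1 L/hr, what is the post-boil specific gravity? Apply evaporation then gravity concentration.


V_post = V_pre − rate·(t/60);  SG_post = 1 + (SG_pre−1)·V_pre/V_post
V_post = 40.9 − 3.1·(71/60) = 37.2317
SG_post = 1 + (1.036 − 1)·40.9/37.2317

1.0395


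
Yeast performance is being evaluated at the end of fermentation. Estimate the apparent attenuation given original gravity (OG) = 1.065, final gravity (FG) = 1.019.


AA = (OG − FG)/(OG − 1) · 100
AA = (1.065 − 1.019)/(1.065 − 1) · 100

70.7692 %


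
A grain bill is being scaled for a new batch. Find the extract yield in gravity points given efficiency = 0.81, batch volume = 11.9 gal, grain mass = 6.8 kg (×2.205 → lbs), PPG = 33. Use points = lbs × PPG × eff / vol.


lbs = 6.8 × 2.205 = 14.9940
points = 14.9940 × 33 × 0.81 / 11.9

33.6798 points


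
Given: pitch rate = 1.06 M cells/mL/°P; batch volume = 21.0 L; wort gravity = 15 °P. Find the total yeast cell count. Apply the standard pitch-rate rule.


cells (billions) = rate · V_L · °P
cells = 1.06 · 21.0 · 15

333.9000 billion cells


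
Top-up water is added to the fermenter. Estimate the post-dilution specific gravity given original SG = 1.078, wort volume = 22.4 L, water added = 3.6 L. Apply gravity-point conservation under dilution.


SG_new = 1 + (SG_old − 1)·V_old/(V_old + V_water)
pts = (1.078 − 1)·1000·22.4/(22.4 + 3.6) = 67.2000
SG_new = 1 + 67.2000/1000

1.0672


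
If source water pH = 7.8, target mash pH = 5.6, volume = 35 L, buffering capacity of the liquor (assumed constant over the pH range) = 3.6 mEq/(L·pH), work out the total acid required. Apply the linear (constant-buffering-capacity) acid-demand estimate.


acid = buffering capacity · (pH_source − pH_target) · V
acid = 3.6 · (7.8 − 5.6) · 35

277.2000 mEq


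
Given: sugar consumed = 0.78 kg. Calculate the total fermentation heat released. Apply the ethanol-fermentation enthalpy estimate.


Q = m_sugar · 590 kJ/kg
Q = 0.78 · 590

460.2000 kJ


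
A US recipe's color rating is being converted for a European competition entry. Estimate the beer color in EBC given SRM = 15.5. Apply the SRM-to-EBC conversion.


EBC = SRM · 1.97
EBC = 15.5 · 1.97

30.5350 EBC


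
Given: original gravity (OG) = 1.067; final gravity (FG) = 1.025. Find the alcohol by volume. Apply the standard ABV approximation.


ABV = (OG − FG) · 131.25
ABV = (1.067 − 1.025) · 131.25

5.5125 % ABV


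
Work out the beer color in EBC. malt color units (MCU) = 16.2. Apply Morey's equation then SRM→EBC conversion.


SRM = 1.4922·MCU^0.6859;  EBC = SRM·1.97
SRM = 1.4922·16.2^0.6859 = 10.0794
EBC = 10.0794·1.97

19.8564 EBC


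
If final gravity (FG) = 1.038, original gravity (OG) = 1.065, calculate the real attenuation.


AA = (OG−FG)/(OG−1)·100;  RA = AA·0.8192
AA = (1.065 − 1.038)/(1.065 − 1)·100 = 41.5385
RA = 41.5385·0.8192

34.0283 %


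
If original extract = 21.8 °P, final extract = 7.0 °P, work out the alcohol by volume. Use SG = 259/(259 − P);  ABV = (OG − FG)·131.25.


OG = 259/(259 − 21.8) = 1.0919
FG = 259/(259 − 7.0) = 1.0278
ABV = (1.0919 − 1.0278)·131.25

8.4168 % ABV


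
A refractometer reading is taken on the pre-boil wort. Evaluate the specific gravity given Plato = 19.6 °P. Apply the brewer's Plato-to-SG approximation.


SG = 259/(259 − P)
SG = 259/(259 − 19.6)

1.0819


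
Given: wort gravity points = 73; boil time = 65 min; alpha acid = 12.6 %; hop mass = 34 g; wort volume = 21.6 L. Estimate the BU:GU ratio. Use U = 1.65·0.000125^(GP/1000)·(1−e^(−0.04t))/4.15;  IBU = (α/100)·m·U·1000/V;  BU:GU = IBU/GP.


U = 1.65·0.000125^(73/1000)·(1−e^(−0.04·65))/4.15 = 0.1910
IBU = (12.6/100)·34·0.1910·1000/21.6 = 37.8781
BU:GU = 37.8781/73

0.5189


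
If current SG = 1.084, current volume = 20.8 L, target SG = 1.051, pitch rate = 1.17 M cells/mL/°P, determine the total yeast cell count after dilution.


V_w = V·((SG_c−1)/(SG_t−1)−1);  °P = 259 − 259/SG_t;  cells = rate·(V+V_w)·°P
V_w = 20.8·((1.084−1)/(1.051−1)−1) = 13.4588
V_final = 20.8 + 13.4588 = 34.2588
°P = 259 − 259/1.051 = 12.5680
cells = 1.17·34.2588·12.5680

503.7621 billion cells


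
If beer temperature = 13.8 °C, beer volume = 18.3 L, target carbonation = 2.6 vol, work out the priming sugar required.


residual = 14.695·(0.01821 + 0.09011·e^(−0.04·T));  sugar = (target − residual)·4.0·V
residual = 14.695·(0.01821 + 0.09011·e^(−0.04·13.8)) = 1.0300
sugar = (2.6 − 1.0300)·4.0·18.3

114.9206 g


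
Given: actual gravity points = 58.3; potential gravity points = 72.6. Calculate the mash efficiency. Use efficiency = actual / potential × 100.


efficiency = 58.3 / 72.6 × 100

80.3030 %


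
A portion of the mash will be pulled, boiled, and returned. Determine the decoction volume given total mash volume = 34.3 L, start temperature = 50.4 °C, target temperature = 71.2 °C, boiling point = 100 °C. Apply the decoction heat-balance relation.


V_dec = V_total·(T_target − T_start)/(T_boil − T_start)
V_dec = 34.3·(71.2 − 50.4)/(100 − 50.4)

14.3839 L


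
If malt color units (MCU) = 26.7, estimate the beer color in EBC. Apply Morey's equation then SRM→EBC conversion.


SRM = 1.4922·MCU^0.6859;  EBC = SRM·1.97
SRM = 1.4922·26.7^0.6859 = 14.1994
EBC = 14.1994·1.97

27.9729 EBC


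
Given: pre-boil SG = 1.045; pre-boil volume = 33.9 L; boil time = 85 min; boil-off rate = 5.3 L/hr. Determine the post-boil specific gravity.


V_post = V_pre − rate·(t/60);  SG_post = 1 + (SG_pre−1)·V_pre/V_post
V_post = 33.9 − 5.3·(85/60) = 26.3917
SG_post = 1 + (1.045 − 1)·33.9/26.3917

1.0578


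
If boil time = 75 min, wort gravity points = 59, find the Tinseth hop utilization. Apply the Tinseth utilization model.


U = 1.65·0.000125^(GP/1000) · (1 − e^(−0.04·t))/4.15
bigness = 1.65·0.000125^(59/1000) = 0.9710
boil_factor = (1 − e^(−0.04·75))/4.15 = 0.2290
U = 0.9710 · 0.2290

0.2223


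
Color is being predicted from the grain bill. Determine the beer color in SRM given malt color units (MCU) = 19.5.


SRM = 1.4922 · MCU^0.6859
SRM = 1.4922 · 19.5^0.6859

11.4462 SRM


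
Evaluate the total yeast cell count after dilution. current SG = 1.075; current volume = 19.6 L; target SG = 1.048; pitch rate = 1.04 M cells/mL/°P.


V_w = V·((SG_c−1)/(SG_t−1)−1);  °P = 259 − 259/SG_t;  cells = rate·(V+V_w)·°P
V_w = 19.6·((1.075−1)/(1.048−1)−1) = 11.0250
V_final = 19.6 + 11.0250 = 30.6250
°P = 259 − 259/1.048 = 11.8626
cells = 1.04·30.6250·11.8626

377.8237 billion cells


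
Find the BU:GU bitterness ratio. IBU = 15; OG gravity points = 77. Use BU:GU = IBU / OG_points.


BU:GU = 15 / 77

0.1948


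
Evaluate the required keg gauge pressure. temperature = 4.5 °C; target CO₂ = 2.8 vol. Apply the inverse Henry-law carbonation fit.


psi = vols/(0.01821 + 0.09011·e^(−0.04·T)) − 14.695
psi = 2.8/(0.01821 + 0.09011·e^(−0.04·4.5)) − 14.695

15.2591 psi


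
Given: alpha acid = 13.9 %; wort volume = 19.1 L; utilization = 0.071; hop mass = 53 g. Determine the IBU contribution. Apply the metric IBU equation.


IBU = (α/100)·mass·U·1000 / V
IBU = (13.9/100)·53·0.071·1000 / 19.1

27.3852 IBU


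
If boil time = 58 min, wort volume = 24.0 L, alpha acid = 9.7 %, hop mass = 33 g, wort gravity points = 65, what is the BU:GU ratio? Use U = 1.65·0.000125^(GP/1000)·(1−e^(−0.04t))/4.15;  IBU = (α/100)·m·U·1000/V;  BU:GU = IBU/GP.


U = 1.65·0.000125^(65/1000)·(1−e^(−0.04·58))/4.15 = 0.1999
IBU = (9.7/100)·33·0.1999·1000/24.0 = 26.6615
BU:GU = 26.6615/65

0.4102


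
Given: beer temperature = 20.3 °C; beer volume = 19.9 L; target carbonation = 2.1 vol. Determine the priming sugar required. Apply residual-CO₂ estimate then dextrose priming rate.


residual = 14.695·(0.01821 + 0.09011·e^(−0.04·T));  sugar = (target − residual)·4.0·V
residual = 14.695·(0.01821 + 0.09011·e^(−0.04·20.3)) = 0.8555
sugar = (2.1 − 0.8555)·4.0·19.9

99.0634 g


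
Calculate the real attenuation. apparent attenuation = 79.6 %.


RA = AA · 0.8192
RA = 79.6 · 0.8192

65.2083 %


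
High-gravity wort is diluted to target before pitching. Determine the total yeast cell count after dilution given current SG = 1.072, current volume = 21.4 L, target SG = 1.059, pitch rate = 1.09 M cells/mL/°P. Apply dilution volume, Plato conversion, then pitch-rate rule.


V_w = V·((SG_c−1)/(SG_t−1)−1);  °P = 259 − 259/SG_t;  cells = rate·(V+V_w)·°P
V_w = 21.4·((1.072−1)/(1.059−1)−1) = 4.7153
V_final = 21.4 + 4.7153 = 26.1153
°P = 259 − 259/1.059 = 14.4297
cells = 1.09·26.1153·14.4297

410.7491 billion cells


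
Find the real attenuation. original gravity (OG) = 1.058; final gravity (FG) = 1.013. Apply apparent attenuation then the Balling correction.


AA = (OG−FG)/(OG−1)·100;  RA = AA·0.8192
AA = (1.058 − 1.013)/(1.058 − 1)·100 = 77.5862
RA = 77.5862·0.8192

63.5586 %


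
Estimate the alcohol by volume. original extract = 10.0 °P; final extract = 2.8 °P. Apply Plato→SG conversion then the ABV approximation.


SG = 259/(259 − P);  ABV = (OG − FG)·131.25
OG = 259/(259 − 10.0) = 1.0402
FG = 259/(259 − 2.8) = 1.0109
ABV = (1.0402 − 1.0109)·131.25

3.8367 % ABV


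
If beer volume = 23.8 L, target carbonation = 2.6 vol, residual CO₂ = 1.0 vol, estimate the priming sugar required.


sugar = (target − residual)·4.0·V
sugar = (2.6 − 1.0)·4.0·23.8

152.3200 g


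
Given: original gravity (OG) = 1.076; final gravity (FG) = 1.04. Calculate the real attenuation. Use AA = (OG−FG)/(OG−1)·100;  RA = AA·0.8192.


AA = (1.076 − 1.04)/(1.076 − 1)·100 = 47.3684
RA = 47.3684·0.8192

38.8042 %


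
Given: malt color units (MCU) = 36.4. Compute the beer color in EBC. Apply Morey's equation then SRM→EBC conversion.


SRM = 1.4922·MCU^0.6859;  EBC = SRM·1.97
SRM = 1.4922·36.4^0.6859 = 17.5625
EBC = 17.5625·1.97

34.5981 EBC


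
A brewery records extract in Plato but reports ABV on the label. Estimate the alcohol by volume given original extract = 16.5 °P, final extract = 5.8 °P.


SG = 259/(259 − P);  ABV = (OG − FG)·131.25
OG = 259/(259 − 16.5) = 1.0680
FG = 259/(259 − 5.8) = 1.0229
ABV = (1.0680 − 1.0229)·131.25

5.9239 % ABV


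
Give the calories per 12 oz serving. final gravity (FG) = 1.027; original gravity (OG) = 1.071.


ABW = (OG−FG)·131.25·0.79/FG;  °P = 259 − 259/SG (for OG→OE and FG→AE);  RE = 0.1808·OE + 0.8192·AE;  Cal = (6.9·ABW + 4·(RE−0.1))·FG·3.55
ABW = (1.071 − 1.027)·131.25·0.79/1.027 = 4.4423
OE = 259 − 259/1.071 = 17.1699 °P
AE = 259 − 259/1.027 = 6.8092 °P
RE = 0.1808·17.1699 + 0.8192·6.8092 = 8.6824 °P
Cal = (6.9·4.4423 + 4·(8.6824−0.1))·1.027·3.55

236.9126 kcal


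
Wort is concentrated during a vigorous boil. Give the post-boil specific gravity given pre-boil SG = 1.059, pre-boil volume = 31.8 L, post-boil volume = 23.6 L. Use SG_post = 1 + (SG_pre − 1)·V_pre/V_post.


pts_pre = (1.059 − 1)·1000 = 59.0000
pts_post = 59.0000·31.8/23.6 = 79.5000
SG_post = 1 + 79.5000/1000

1.0795


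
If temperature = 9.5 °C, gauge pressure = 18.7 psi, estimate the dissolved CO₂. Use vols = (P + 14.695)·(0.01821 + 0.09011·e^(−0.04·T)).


vols = (18.7 + 14.695)·(0.01821 + 0.09011·e^(−0.04·9.5))

2.6660 volumes


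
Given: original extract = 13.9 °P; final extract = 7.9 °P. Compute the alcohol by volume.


SG = 259/(259 − P);  ABV = (OG − FG)·131.25
OG = 259/(259 − 13.9) = 1.0567
FG = 259/(259 − 7.9) = 1.0315
ABV = (1.0567 − 1.0315)·131.25

3.3141 % ABV


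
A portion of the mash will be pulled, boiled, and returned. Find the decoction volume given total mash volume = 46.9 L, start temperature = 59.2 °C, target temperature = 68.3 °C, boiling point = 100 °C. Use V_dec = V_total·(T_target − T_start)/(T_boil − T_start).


V_dec = 46.9·(68.3 − 59.2)/(100 − 59.2)

10.4605 L


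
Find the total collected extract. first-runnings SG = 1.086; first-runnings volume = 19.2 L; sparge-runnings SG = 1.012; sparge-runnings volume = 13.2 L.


total = Σ (SG_i − 1)·1000·V_i
first = (1.086 − 1)·1000·19.2 = 1651.2000
sparge = (1.012 − 1)·1000·13.2 = 158.4000
total = 1651.2000 + 158.4000

1809.6000 gravity·L


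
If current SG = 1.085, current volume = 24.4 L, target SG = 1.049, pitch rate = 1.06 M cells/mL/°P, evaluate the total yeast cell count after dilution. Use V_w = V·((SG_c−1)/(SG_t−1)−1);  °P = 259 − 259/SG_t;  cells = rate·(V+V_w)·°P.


V_w = 24.4·((1.085−1)/(1.049−1)−1) = 17.9265
V_final = 24.4 + 17.9265 = 42.3265
°P = 259 − 259/1.049 = 12.0982
cells = 1.06·42.3265·12.0982

542.7988 billion cells


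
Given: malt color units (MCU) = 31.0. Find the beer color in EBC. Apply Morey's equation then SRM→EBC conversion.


SRM = 1.4922·MCU^0.6859;  EBC = SRM·1.97
SRM = 1.4922·31.0^0.6859 = 15.7308
EBC = 15.7308·1.97

30.9898 EBC


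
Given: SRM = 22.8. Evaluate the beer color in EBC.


EBC = SRM · 1.97
EBC = 22.8 · 1.97

44.9160 EBC


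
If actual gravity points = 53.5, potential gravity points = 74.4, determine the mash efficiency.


efficiency = actual / potential × 100
efficiency = 53.5 / 74.4 × 100

71.9086 %


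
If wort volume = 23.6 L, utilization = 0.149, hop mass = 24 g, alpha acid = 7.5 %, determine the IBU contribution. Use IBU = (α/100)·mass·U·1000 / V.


IBU = (7.5/100)·24·0.149·1000 / 23.6

11.3644 IBU


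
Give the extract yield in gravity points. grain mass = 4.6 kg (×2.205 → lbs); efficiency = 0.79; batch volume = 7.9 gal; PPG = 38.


points = lbs × PPG × eff / vol
lbs = 4.6 × 2.205 = 10.1430
points = 10.1430 × 38 × 0.79 / 7.9

38.5434 points


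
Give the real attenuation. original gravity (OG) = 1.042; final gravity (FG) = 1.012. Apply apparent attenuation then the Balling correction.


AA = (OG−FG)/(OG−1)·100;  RA = AA·0.8192
AA = (1.042 − 1.012)/(1.042 − 1)·100 = 71.4286
RA = 71.4286·0.8192

58.5143 %


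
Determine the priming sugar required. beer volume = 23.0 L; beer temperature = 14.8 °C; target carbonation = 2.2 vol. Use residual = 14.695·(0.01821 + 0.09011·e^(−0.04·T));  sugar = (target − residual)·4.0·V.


residual = 14.695·(0.01821 + 0.09011·e^(−0.04·14.8)) = 1.0002
sugar = (2.2 − 1.0002)·4.0·23.0

110.3861 g


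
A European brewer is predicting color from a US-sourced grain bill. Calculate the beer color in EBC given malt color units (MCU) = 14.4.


SRM = 1.4922·MCU^0.6859;  EBC = SRM·1.97
SRM = 1.4922·14.4^0.6859 = 9.2971
EBC = 9.2971·1.97

18.3153 EBC


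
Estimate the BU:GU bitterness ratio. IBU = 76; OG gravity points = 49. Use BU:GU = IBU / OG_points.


BU:GU = 76 / 49

1.5510


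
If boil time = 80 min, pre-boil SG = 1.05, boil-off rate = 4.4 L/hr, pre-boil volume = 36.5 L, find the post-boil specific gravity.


V_post = V_pre − rate·(t/60);  SG_post = 1 + (SG_pre−1)·V_pre/V_post
V_post = 36.5 − 4.4·(80/60) = 30.6333
SG_post = 1 + (1.05 − 1)·36.5/30.6333

1.0596


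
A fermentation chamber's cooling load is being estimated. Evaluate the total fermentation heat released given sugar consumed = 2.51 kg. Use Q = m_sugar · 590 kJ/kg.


Q = 2.51 · 590

1480.9000 kJ


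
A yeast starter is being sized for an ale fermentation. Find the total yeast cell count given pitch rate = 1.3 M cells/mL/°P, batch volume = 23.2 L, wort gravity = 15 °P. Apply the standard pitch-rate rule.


cells (billions) = rate · V_L · °P
cells = 1.3 · 23.2 · 15

452.4000 billion cells


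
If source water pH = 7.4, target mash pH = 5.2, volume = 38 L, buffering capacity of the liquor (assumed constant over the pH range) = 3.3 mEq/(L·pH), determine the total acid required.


acid = buffering capacity · (pH_source − pH_target) · V
acid = 3.3 · (7.4 − 5.2) · 38

275.8800 mEq


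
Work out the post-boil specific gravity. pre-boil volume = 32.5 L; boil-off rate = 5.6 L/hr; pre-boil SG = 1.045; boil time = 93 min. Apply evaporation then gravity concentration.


V_post = V_pre − rate·(t/60);  SG_post = 1 + (SG_pre−1)·V_pre/V_post
V_post = 32.5 − 5.6·(93/60) = 23.8200
SG_post = 1 + (1.045 − 1)·32.5/23.8200

1.0614


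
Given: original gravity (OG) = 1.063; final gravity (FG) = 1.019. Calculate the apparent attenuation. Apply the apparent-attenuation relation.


AA = (OG − FG)/(OG − 1) · 100
AA = (1.063 − 1.019)/(1.063 − 1) · 100

69.8413 %


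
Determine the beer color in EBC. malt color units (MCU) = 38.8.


SRM = 1.4922·MCU^0.6859;  EBC = SRM·1.97
SRM = 1.4922·38.8^0.6859 = 18.3488
EBC = 18.3488·1.97

36.1471 EBC


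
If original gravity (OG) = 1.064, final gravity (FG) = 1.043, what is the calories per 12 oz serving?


ABW = (OG−FG)·131.25·0.79/FG;  °P = 259 − 259/SG (for OG→OE and FG→AE);  RE = 0.1808·OE + 0.8192·AE;  Cal = (6.9·ABW + 4·(RE−0.1))·FG·3.55
ABW = (1.064 − 1.043)·131.25·0.79/1.043 = 2.0877
OE = 259 − 259/1.064 = 15.5789 °P
AE = 259 − 259/1.043 = 10.6779 °P
RE = 0.1808·15.5789 + 0.8192·10.6779 = 11.5640 °P
Cal = (6.9·2.0877 + 4·(11.5640−0.1))·1.043·3.55

223.1246 kcal


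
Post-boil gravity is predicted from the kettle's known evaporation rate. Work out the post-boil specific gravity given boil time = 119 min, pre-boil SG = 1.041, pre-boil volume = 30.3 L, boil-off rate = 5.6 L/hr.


V_post = V_pre − rate·(t/60);  SG_post = 1 + (SG_pre−1)·V_pre/V_post
V_post = 30.3 − 5.6·(119/60) = 19.1933
SG_post = 1 + (1.041 − 1)·30.3/19.1933

1.0647


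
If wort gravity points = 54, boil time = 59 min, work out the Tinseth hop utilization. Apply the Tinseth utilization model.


U = 1.65·0.000125^(GP/1000) · (1 − e^(−0.04·t))/4.15
bigness = 1.65·0.000125^(54/1000) = 1.0156
boil_factor = (1 − e^(−0.04·59))/4.15 = 0.2182
U = 1.0156 · 0.2182

0.2216


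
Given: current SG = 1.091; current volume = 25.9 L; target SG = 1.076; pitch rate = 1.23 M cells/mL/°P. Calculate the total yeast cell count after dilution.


V_w = V·((SG_c−1)/(SG_t−1)−1);  °P = 259 − 259/SG_t;  cells = rate·(V+V_w)·°P
V_w = 25.9·((1.091−1)/(1.076−1)−1) = 5.1118
V_final = 25.9 + 5.1118 = 31.0118
°P = 259 − 259/1.076 = 18.2937
cells = 1.23·31.0118·18.2937

697.8045 billion cells


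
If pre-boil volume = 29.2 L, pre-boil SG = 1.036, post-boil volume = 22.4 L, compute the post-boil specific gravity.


SG_post = 1 + (SG_pre − 1)·V_pre/V_post
pts_pre = (1.036 − 1)·1000 = 36.0000
pts_post = 36.0000·29.2/22.4 = 46.9286
SG_post = 1 + 46.9286/1000

1.0469


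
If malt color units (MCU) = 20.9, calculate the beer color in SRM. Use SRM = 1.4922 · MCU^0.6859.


SRM = 1.4922 · 20.9^0.6859

12.0037 SRM


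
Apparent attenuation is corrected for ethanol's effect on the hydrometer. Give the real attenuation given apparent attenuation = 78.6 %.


RA = AA · 0.8192
RA = 78.6 · 0.8192

64.3891 %


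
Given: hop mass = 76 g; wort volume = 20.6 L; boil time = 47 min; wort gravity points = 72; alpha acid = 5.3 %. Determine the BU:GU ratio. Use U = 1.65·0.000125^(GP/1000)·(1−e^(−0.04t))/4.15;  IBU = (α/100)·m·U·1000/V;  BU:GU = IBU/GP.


U = 1.65·0.000125^(72/1000)·(1−e^(−0.04·47))/4.15 = 0.1764
IBU = (5.3/100)·76·0.1764·1000/20.6 = 34.4929
BU:GU = 34.4929/72

0.4791


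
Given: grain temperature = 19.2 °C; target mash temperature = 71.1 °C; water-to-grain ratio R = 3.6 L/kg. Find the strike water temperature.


T_strike = (0.41/R)·(T_mash − T_grain) + T_mash
T_strike = (0.41/3.6)·(71.1 − 19.2) + 71.1

77.0108 °C


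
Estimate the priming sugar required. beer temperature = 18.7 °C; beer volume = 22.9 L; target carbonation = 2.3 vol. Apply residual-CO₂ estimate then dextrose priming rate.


residual = 14.695·(0.01821 + 0.09011·e^(−0.04·T));  sugar = (target − residual)·4.0·V
residual = 14.695·(0.01821 + 0.09011·e^(−0.04·18.7)) = 0.8943
sugar = (2.3 − 0.8943)·4.0·22.9

128.7584 g


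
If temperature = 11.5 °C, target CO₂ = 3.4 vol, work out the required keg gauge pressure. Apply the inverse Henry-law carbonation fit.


psi = vols/(0.01821 + 0.09011·e^(−0.04·T)) − 14.695
psi = 3.4/(0.01821 + 0.09011·e^(−0.04·11.5)) − 14.695

30.5810 psi


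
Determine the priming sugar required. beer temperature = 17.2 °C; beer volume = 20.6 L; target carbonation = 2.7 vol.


residual = 14.695·(0.01821 + 0.09011·e^(−0.04·T));  sugar = (target − residual)·4.0·V
residual = 14.695·(0.01821 + 0.09011·e^(−0.04·17.2)) = 0.9331
sugar = (2.7 − 0.9331)·4.0·20.6

145.5929 g


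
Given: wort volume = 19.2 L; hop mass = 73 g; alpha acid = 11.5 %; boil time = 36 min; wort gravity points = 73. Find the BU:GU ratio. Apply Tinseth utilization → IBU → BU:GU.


U = 1.65·0.000125^(GP/1000)·(1−e^(−0.04t))/4.15;  IBU = (α/100)·m·U·1000/V;  BU:GU = IBU/GP
U = 1.65·0.000125^(73/1000)·(1−e^(−0.04·36))/4.15 = 0.1574
IBU = (11.5/100)·73·0.1574·1000/19.2 = 68.8328
BU:GU = 68.8328/73

0.9429


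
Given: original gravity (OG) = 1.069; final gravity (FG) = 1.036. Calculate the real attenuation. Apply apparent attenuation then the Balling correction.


AA = (OG−FG)/(OG−1)·100;  RA = AA·0.8192
AA = (1.069 − 1.036)/(1.069 − 1)·100 = 47.8261
RA = 47.8261·0.8192

39.1791 %


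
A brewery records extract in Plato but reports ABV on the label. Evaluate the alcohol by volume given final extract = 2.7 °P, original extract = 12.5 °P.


SG = 259/(259 − P);  ABV = (OG − FG)·131.25
OG = 259/(259 − 12.5) = 1.0507
FG = 259/(259 − 2.7) = 1.0105
ABV = (1.0507 − 1.0105)·131.25

5.2730 % ABV
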